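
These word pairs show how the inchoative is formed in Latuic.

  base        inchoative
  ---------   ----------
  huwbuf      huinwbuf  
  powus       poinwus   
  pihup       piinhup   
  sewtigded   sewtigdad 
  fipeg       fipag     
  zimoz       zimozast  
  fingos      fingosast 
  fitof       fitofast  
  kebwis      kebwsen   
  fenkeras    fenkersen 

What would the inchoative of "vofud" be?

powus and fingos both end in -s yet inflect differently (poinwus, fingosast), so the final letter is not what conditions the rule; the last vowel is.
"vofud" has last vowel 'u'. The stems whose last vowel is 'u' (huwbuf → huinwbuf, powus → poinwus, pihup → piinhup) insert -in- after the first vowel.
So vofud → voinfud.

voinfud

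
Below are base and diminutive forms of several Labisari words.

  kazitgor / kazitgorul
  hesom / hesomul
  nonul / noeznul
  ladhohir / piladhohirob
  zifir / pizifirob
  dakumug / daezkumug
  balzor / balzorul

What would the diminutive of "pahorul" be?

balzor and zifir both end in -r yet inflect differently (balzorul, pizifirob), so the final letter is not what conditions the rule; the last vowel is.
"pahorul" has last vowel 'u'. The stems whose last vowel is 'u' (dakumug → daezkumug, nonul → noeznul) insert -ez- after the first vowel.
The other patterns: stems whose last vowel is 'o' add -ul; stems whose last vowel is 'i' add pi- … -ob around the stem.
So pahorul → paezhorul.

paezhorul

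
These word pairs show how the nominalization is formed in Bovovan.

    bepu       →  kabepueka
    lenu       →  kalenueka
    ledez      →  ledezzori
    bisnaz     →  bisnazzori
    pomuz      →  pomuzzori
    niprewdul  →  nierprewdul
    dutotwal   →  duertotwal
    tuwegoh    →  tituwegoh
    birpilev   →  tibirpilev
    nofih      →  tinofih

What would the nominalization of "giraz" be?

bepu and pomuz both have last vowel 'u' yet inflect differently (kabepueka, pomuzzori), so the last vowel is not what conditions the rule; the final letter is.
"giraz" ends in -z. The stems ending in -z (ledez → ledezzori, bisnaz → bisnazzori, pomuz → pomuzzori) double the final consonant and add -ori.
So giraz → girazzori.

girazzori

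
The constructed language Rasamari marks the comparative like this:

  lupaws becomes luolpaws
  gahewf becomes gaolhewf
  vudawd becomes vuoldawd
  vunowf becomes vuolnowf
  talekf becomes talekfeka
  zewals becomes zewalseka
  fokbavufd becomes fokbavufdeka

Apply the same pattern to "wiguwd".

wiolguwd

"wiguwd" has second-to-last letter 'w'. The stems whose second-to-last letter is 'w' (lupaws → luolpaws, gahewf → gaolhewf, vudawd → vuoldawd) insert -ol- after the first vowel.
So wiguwd → wiolguwd.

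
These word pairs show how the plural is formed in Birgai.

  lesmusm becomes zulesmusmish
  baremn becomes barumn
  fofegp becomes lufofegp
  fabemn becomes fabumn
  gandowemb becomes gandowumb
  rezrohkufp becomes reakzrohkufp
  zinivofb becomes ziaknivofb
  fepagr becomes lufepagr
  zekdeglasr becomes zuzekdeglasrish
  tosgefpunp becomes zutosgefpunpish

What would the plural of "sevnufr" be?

seakvnufr

fofegp and rezrohkufp both end in -p yet inflect differently (lufofegp, reakzrohkufp), so the final letter is not what conditions the rule; the second-to-last letter is.
"sevnufr" has second-to-last letter 'f'. The stems whose second-to-last letter is 'f' (rezrohkufp → reakzrohkufp, zinivofb → ziaknivofb) insert -ak- after the first vowel.
The other patterns: stems whose second-to-last letter is 'g' add the prefix lu-; stems whose second-to-last letter is 'm' change the last vowel to 'u'; stems whose second-to-last letter is 'n' or 's' add zu- … -ish around the stem.
So sevnufr → seakvnufr.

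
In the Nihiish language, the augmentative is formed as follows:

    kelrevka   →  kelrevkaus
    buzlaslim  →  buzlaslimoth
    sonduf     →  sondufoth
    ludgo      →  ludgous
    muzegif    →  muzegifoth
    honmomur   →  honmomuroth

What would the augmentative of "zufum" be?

zufumoth

kelrevka and muzegif both have 3 vowels yet inflect differently (kelrevkaus, muzegifoth), so the number of vowels is not what conditions the rule; whether the stem ends in a vowel or a consonant is.
"zufum" ends in a consonant. The stems ending in a consonant (muzegif → muzegifoth, honmomur → honmomuroth, sonduf → sondufoth) add -oth.
So zufum → zufumoth.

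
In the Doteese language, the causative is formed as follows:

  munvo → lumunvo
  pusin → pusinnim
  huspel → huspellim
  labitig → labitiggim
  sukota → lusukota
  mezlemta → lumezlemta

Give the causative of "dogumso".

ludogumso

munvo and huspel both have 2 vowels yet inflect differently (lumunvo, huspellim), so the number of vowels is not what conditions the rule; whether the stem ends in a vowel or a consonant is.
"dogumso" ends in a vowel. The stems ending in a vowel (mezlemta → lumezlemta, sukota → lusukota, munvo → lumunvo) add the prefix lu-.
So dogumso → ludogumso.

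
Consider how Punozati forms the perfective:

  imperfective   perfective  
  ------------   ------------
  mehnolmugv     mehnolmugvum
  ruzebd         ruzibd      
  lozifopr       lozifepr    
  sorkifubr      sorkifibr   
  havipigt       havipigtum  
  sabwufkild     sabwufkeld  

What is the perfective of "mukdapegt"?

"mukdapegt" has second-to-last letter 'g'. The stems whose second-to-last letter is 'g' (mehnolmugv → mehnolmugvum, havipigt → havipigtum) add -um.
So mukdapegt → mukdapegtum.

mukdapegtum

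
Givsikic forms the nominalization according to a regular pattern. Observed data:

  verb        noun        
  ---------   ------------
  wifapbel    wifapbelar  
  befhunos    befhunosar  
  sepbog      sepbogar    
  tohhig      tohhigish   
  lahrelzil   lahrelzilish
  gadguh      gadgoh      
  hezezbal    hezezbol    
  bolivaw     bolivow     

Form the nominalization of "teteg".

sepbog and tohhig both end in -g yet inflect differently (sepbogar, tohhigish), so the final letter is not what conditions the rule; the last vowel is.
"teteg" has last vowel 'e'. The one such stem in the data (wifapbel → wifapbelar) adds -ar, so the same rule applies.
The other patterns: stems whose last vowel is 'i' add -ish; stems whose last vowel is 'a' or 'u' change the last vowel to 'o'.
So teteg → tetegar.

tetegar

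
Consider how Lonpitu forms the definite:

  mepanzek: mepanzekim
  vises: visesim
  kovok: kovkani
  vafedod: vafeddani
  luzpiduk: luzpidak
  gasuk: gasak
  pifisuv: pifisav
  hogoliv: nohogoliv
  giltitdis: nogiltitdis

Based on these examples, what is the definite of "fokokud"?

fokokad

mepanzek and kovok both end in -k yet inflect differently (mepanzekim, kovkani), so the final letter is not what conditions the rule; the last vowel is.
"fokokud" has last vowel 'u'. The stems whose last vowel is 'u' (luzpiduk → luzpidak, gasuk → gasak, pifisuv → pifisav) change the last vowel to 'a'.
The other patterns: stems whose last vowel is 'e' add -im; stems whose last vowel is 'o' delete the last vowel and add -ani; stems whose last vowel is 'i' add the prefix no-.
So fokokud → fokokad.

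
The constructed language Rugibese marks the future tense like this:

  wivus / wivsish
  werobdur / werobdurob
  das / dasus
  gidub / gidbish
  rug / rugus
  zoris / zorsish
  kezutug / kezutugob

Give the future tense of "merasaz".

merasazob

das and wivus both end in -s yet inflect differently (dasus, wivsish), so the final letter is not what conditions the rule; the number of vowels is.
"merasaz" has 3 vowels. The stems with 3 vowels (werobdur → werobdurob, kezutug → kezutugob) add -ob.
The other patterns: stems with 1 vowel add -us; stems with 2 vowels delete the last vowel and add -ish.
So merasaz → merasazob.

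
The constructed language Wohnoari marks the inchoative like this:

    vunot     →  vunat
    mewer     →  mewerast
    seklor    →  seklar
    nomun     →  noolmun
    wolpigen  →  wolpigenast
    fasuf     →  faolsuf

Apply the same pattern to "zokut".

"zokut" has last vowel 'u'. The stems whose last vowel is 'u' (nomun → noolmun, fasuf → faolsuf) insert -ol- after the first vowel.
The other patterns: stems whose last vowel is 'o' change the last vowel to 'a'; stems whose last vowel is 'e' add -ast.
So zokut → zoolkut.

zoolkut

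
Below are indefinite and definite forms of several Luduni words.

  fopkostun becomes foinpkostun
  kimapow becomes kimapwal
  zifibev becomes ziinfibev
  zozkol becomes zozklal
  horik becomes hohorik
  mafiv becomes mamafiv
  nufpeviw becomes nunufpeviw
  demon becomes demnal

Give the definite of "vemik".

vevemik

"vemik" has last vowel 'i'. The stems whose last vowel is 'i' (mafiv → mamafiv, horik → hohorik, nufpeviw → nunufpeviw) repeat the first consonant+vowel as a prefix.
The other patterns: stems whose last vowel is 'o' delete the last vowel and add -al; stems whose last vowel is 'e' or 'u' insert -in- after the first vowel.
So vemik → vevemik.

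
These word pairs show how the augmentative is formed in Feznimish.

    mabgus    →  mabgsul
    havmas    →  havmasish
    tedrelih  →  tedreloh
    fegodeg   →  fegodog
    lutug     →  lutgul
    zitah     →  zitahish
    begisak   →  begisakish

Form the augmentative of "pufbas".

lutug and fegodeg both end in -g yet inflect differently (lutgul, fegodog), so the final letter is not what conditions the rule; the last vowel is.
"pufbas" has last vowel 'a'. The stems whose last vowel is 'a' (havmas → havmasish, zitah → zitahish, begisak → begisakish) add -ish.
The other patterns: stems whose last vowel is 'u' delete the last vowel and add -ul; stems whose last vowel is 'e' or 'i' change the last vowel to 'o'.
So pufbas → pufbasish.

pufbasish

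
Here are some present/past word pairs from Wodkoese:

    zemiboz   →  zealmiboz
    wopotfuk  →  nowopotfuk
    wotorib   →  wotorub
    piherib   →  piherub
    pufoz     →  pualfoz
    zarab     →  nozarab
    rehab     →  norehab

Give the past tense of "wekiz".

wekuz

piherib and zarab both end in -b yet inflect differently (piherub, nozarab), so the final letter is not what conditions the rule; the last vowel is.
"wekiz" has last vowel 'i'. The stems whose last vowel is 'i' (piherib → piherub, wotorib → wotorub) change the last vowel to 'u'.
The other patterns: stems whose last vowel is 'o' insert -al- after the first vowel; stems whose last vowel is 'a' or 'u' add the prefix no-.
So wekiz → wekuz.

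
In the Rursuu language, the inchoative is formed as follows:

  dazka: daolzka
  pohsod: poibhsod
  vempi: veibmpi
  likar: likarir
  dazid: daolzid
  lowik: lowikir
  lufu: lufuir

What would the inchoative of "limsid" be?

limsidir

dazid and pohsod both end in -d yet inflect differently (daolzid, poibhsod), so the final letter is not what conditions the rule; the first letter is.
"limsid" begins with l-. The stems beginning with l- (lowik → lowikir, lufu → lufuir, likar → likarir) add -ir.
So limsid → limsidir.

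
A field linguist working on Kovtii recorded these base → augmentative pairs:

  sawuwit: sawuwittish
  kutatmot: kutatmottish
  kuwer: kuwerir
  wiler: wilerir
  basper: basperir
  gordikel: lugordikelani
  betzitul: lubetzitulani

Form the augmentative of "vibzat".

vibzattish

kuwer and gordikel both have last vowel 'e' yet inflect differently (kuwerir, lugordikelani), so the last vowel is not what conditions the rule; the final letter is.
"vibzat" ends in -t. The stems ending in -t (sawuwit → sawuwittish, kutatmot → kutatmottish) double the final consonant and add -ish.
The other patterns: stems ending in -r add -ir; stems ending in -l add lu- … -ani around the stem.
So vibzat → vibzattish.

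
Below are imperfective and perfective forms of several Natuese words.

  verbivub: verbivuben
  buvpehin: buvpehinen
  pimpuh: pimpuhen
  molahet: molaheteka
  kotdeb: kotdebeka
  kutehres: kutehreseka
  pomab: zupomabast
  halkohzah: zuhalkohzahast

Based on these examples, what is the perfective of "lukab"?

zulukabast

verbivub and kotdeb both end in -b yet inflect differently (verbivuben, kotdebeka), so the final letter is not what conditions the rule; the last vowel is.
"lukab" has last vowel 'a'. The stems whose last vowel is 'a' (pomab → zupomabast, halkohzah → zuhalkohzahast) add zu- … -ast around the stem.
The other patterns: stems whose last vowel is 'i' or 'u' add -en; stems whose last vowel is 'e' add -eka.
So lukab → zulukabast.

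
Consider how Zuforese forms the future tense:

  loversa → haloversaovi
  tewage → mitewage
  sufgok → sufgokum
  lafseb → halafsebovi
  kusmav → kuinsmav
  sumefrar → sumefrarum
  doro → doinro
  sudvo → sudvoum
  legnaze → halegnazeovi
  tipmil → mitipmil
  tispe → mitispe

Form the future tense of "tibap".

mitibap

tispe and legnaze both end in -e yet inflect differently (mitispe, halegnazeovi), so the final letter is not what conditions the rule; the first letter is.
"tibap" begins with t-. The stems beginning with t- (tispe → mitispe, tipmil → mitipmil, tewage → mitewage) add the prefix mi-.
The other patterns: stems beginning with s- add -um; stems beginning with l- add ha- … -ovi around the stem; stems beginning with d- or k- insert -in- after the first vowel.
So tibap → mitibap.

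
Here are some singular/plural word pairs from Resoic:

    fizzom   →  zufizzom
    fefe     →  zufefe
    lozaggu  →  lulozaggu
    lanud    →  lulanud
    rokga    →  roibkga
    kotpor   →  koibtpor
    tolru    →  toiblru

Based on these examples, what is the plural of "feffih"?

"feffih" begins with f-. The stems beginning with f- (fizzom → zufizzom, fefe → zufefe) add the prefix zu-.
So feffih → zufeffih.

zufeffih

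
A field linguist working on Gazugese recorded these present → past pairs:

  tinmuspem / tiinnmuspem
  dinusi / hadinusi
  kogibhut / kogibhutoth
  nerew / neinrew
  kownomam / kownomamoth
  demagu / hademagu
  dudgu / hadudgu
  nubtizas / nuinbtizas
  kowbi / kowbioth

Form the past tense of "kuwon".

"kuwon" begins with k-. The stems beginning with k- (kowbi → kowbioth, kownomam → kownomamoth, kogibhut → kogibhutoth) add -oth.
The other patterns: stems beginning with d- add the prefix ha-; stems beginning with n- or t- insert -in- after the first vowel.
So kuwon → kuwonoth.

kuwonoth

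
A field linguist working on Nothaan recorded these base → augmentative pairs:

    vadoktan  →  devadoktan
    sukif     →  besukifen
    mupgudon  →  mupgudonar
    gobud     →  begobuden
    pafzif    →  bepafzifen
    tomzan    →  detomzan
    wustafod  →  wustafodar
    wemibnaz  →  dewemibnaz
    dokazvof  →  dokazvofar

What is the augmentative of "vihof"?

mupgudon and tomzan both end in -n yet inflect differently (mupgudonar, detomzan), so the final letter is not what conditions the rule; the last vowel is.
"vihof" has last vowel 'o'. The stems whose last vowel is 'o' (mupgudon → mupgudonar, wustafod → wustafodar, dokazvof → dokazvofar) add -ar.
The other patterns: stems whose last vowel is 'a' add the prefix de-; stems whose last vowel is 'i' or 'u' add be- … -en around the stem.
So vihof → vihofar.

vihofar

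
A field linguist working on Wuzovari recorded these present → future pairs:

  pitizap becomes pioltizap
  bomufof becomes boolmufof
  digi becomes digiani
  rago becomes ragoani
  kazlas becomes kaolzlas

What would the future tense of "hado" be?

bomufof and rago both have last vowel 'o' yet inflect differently (boolmufof, ragoani), so the last vowel is not what conditions the rule; whether the stem ends in a vowel or a consonant is.
"hado" ends in a vowel. The stems ending in a vowel (rago → ragoani, digi → digiani) add -ani.
The other pattern: stems ending in a consonant insert -ol- after the first vowel.
So hado → hadoani.

hadoani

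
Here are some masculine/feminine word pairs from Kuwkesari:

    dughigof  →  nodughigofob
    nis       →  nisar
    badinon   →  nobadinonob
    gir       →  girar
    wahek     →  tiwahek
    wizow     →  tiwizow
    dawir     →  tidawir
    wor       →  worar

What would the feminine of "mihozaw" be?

gir and dawir both end in -r yet inflect differently (girar, tidawir), so the final letter is not what conditions the rule; the number of vowels is.
"mihozaw" has 3 vowels. The stems with 3 vowels (dughigof → nodughigofob, badinon → nobadinonob) add no- … -ob around the stem.
So mihozaw → nomihozawob.

nomihozawob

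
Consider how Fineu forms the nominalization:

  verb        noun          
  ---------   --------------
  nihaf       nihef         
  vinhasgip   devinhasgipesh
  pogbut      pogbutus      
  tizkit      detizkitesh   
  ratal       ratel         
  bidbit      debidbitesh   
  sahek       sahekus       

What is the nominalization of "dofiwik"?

dedofiwikesh

tizkit and pogbut both end in -t yet inflect differently (detizkitesh, pogbutus), so the final letter is not what conditions the rule; the last vowel is.
"dofiwik" has last vowel 'i'. The stems whose last vowel is 'i' (tizkit → detizkitesh, vinhasgip → devinhasgipesh, bidbit → debidbitesh) add de- … -esh around the stem.
The other patterns: stems whose last vowel is 'a' change the last vowel to 'e'; stems whose last vowel is 'e' or 'u' add -us.
So dofiwik → dedofiwikesh.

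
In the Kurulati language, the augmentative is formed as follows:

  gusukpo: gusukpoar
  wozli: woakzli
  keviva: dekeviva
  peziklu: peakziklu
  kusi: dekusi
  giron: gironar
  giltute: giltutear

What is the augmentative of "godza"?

kusi and wozli both end in -i yet inflect differently (dekusi, woakzli), so the final letter is not what conditions the rule; the first letter is.
"godza" begins with g-. The stems beginning with g- (gusukpo → gusukpoar, giltute → giltutear, giron → gironar) add -ar.
The other patterns: stems beginning with k- add the prefix de-; stems beginning with p- or w- insert -ak- after the first vowel.
So godza → godzaar.

godzaar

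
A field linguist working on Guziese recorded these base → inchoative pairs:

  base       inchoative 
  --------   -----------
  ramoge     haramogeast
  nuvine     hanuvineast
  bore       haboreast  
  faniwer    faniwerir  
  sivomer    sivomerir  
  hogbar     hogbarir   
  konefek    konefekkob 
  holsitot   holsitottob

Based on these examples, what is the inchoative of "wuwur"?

ramoge and faniwer both have last vowel 'e' yet inflect differently (haramogeast, faniwerir), so the last vowel is not what conditions the rule; the final letter is.
"wuwur" ends in -r. The stems ending in -r (faniwer → faniwerir, sivomer → sivomerir, hogbar → hogbarir) add -ir.
So wuwur → wuwurir.

wuwurir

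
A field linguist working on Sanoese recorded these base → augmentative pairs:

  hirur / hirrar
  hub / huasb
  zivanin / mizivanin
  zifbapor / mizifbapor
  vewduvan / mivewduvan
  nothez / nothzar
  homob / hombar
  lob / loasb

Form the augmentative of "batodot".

mibatodot

"batodot" has 3 vowels. The stems with 3 vowels (vewduvan → mivewduvan, zifbapor → mizifbapor, zivanin → mizivanin) add the prefix mi-.
So batodot → mibatodot.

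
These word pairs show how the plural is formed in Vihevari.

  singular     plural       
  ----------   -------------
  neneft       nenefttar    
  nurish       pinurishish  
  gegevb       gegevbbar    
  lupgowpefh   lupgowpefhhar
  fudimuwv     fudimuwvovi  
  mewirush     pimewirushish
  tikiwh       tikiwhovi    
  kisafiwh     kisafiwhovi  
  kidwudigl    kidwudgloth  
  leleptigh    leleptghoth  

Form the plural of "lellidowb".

lellidowbovi

"lellidowb" has second-to-last letter 'w'. The stems whose second-to-last letter is 'w' (tikiwh → tikiwhovi, fudimuwv → fudimuwvovi, kisafiwh → kisafiwhovi) add -ovi.
So lellidowb → lellidowbovi.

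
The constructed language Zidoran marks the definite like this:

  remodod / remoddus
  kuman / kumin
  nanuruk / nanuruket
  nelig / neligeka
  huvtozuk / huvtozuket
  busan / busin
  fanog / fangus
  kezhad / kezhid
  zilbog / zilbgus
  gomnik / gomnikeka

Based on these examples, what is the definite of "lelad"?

lelid

remodod and kezhad both end in -d yet inflect differently (remoddus, kezhid), so the final letter is not what conditions the rule; the last vowel is.
"lelad" has last vowel 'a'. The stems whose last vowel is 'a' (kezhad → kezhid, busan → busin, kuman → kumin) change the last vowel to 'i'.
So lelad → lelid.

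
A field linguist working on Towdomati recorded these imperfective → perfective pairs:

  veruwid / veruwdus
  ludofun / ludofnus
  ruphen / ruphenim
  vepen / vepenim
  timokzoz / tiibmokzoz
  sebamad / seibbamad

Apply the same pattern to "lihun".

lihnus

ludofun and ruphen both end in -n yet inflect differently (ludofnus, ruphenim), so the final letter is not what conditions the rule; the last vowel is.
"lihun" has last vowel 'u'. The one such stem in the data (ludofun → ludofnus) deletes the last vowel and adds -us (as does veruwid), so the same rule applies.
The other patterns: stems whose last vowel is 'e' add -im; stems whose last vowel is 'a' or 'o' insert -ib- after the first vowel.
So lihun → lihnus.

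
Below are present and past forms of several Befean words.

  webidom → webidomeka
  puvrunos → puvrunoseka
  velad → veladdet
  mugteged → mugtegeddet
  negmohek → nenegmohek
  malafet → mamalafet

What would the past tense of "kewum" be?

mugteged and negmohek both have last vowel 'e' yet inflect differently (mugtegeddet, nenegmohek), so the last vowel is not what conditions the rule; the final letter is.
"kewum" ends in -m. The one such stem in the data (webidom → webidomeka) adds -eka, so the same rule applies.
So kewum → kewumeka.

kewumeka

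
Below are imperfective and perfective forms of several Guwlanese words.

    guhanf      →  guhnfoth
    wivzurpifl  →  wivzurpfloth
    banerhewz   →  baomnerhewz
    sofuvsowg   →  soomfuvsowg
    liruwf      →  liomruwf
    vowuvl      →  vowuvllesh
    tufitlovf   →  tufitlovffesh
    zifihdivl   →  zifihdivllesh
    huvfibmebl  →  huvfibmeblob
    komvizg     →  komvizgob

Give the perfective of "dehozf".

guhanf and liruwf both end in -f yet inflect differently (guhnfoth, liomruwf), so the final letter is not what conditions the rule; the second-to-last letter is.
"dehozf" has second-to-last letter 'z'. The one such stem in the data (komvizg → komvizgob) adds -ob, so the same rule applies.
So dehozf → dehozfob.

dehozfob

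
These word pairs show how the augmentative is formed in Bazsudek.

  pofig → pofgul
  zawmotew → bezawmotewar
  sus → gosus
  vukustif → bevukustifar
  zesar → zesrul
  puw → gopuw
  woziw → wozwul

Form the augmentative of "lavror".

lavrrul

puw and woziw both end in -w yet inflect differently (gopuw, wozwul), so the final letter is not what conditions the rule; the number of vowels is.
"lavror" has 2 vowels. The stems with 2 vowels (zesar → zesrul, pofig → pofgul, woziw → wozwul) delete the last vowel and add -ul.
The other patterns: stems with 1 vowel add the prefix go-; stems with 3 vowels add be- … -ar around the stem.
So lavror → lavrrul.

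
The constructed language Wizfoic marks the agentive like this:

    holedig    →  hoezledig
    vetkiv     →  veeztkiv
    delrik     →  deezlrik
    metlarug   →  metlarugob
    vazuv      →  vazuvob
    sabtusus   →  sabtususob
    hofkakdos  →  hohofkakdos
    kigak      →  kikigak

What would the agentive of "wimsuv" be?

wimsuvob

"wimsuv" has last vowel 'u'. The stems whose last vowel is 'u' (metlarug → metlarugob, vazuv → vazuvob, sabtusus → sabtususob) add -ob.
The other patterns: stems whose last vowel is 'i' insert -ez- after the first vowel; stems whose last vowel is 'a' or 'o' repeat the first consonant+vowel as a prefix.
So wimsuv → wimsuvob.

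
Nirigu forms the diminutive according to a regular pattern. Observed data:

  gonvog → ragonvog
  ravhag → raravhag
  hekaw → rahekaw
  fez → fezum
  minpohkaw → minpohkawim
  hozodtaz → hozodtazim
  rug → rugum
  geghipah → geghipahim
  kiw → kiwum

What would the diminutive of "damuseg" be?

damusegim

"damuseg" has 3 vowels. The stems with 3 vowels (minpohkaw → minpohkawim, hozodtaz → hozodtazim, geghipah → geghipahim) add -im.
So damuseg → damusegim.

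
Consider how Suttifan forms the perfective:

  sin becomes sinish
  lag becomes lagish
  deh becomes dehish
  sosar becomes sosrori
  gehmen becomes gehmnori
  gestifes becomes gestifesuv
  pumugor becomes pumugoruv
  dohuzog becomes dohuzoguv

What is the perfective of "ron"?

ronish

sin and gehmen both end in -n yet inflect differently (sinish, gehmnori), so the final letter is not what conditions the rule; the number of vowels is.
"ron" has 1 vowel. The stems with 1 vowel (sin → sinish, lag → lagish, deh → dehish) add -ish.
The other patterns: stems with 2 vowels delete the last vowel and add -ori; stems with 3 vowels add -uv.
So ron → ronish.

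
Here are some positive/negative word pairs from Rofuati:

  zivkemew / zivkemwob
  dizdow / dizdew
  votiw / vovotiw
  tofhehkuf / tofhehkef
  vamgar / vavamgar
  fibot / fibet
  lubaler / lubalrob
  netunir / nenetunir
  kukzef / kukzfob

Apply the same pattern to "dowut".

dowet

votiw and zivkemew both end in -w yet inflect differently (vovotiw, zivkemwob), so the final letter is not what conditions the rule; the last vowel is.
"dowut" has last vowel 'u'. The one such stem in the data (tofhehkuf → tofhehkef) changes the last vowel to 'e' (as do fibot, dizdow), so the same rule applies.
The other patterns: stems whose last vowel is 'a' or 'i' repeat the first consonant+vowel as a prefix; stems whose last vowel is 'e' delete the last vowel and add -ob.
So dowut → dowet.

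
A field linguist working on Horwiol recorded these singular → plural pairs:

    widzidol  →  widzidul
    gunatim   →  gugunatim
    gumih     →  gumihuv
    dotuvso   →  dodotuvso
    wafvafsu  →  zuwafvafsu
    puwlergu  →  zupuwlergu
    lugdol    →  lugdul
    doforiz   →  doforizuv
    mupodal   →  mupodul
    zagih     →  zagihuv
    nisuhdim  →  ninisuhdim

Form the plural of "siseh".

doforiz and nisuhdim both have last vowel 'i' yet inflect differently (doforizuv, ninisuhdim), so the last vowel is not what conditions the rule; the final letter is.
"siseh" ends in -h. The stems ending in -h (zagih → zagihuv, gumih → gumihuv) add -uv.
The other patterns: stems ending in -u add the prefix zu-; stems ending in -l change the last vowel to 'u'; stems ending in -m or -o repeat the first consonant+vowel as a prefix.
So siseh → sisehuv.

sisehuv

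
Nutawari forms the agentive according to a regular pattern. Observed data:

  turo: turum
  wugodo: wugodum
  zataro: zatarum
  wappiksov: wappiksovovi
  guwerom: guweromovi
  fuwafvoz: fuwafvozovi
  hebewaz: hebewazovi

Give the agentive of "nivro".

nivrum

"nivro" ends in -o. The stems ending in -o (turo → turum, wugodo → wugodum, zataro → zatarum) drop the final letter and add -um.
So nivro → nivrum.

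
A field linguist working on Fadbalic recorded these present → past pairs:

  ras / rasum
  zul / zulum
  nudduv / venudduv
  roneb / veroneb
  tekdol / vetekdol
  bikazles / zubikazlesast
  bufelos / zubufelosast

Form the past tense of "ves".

vesum

"ves" has 1 vowel. The stems with 1 vowel (ras → rasum, zul → zulum) add -um.
So ves → vesum.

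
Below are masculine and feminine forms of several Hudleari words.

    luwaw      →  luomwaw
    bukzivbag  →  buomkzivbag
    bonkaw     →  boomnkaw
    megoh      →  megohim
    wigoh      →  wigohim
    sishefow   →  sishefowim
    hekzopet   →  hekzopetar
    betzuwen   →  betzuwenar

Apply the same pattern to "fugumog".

fugumogim

"fugumog" has last vowel 'o'. The stems whose last vowel is 'o' (megoh → megohim, wigoh → wigohim, sishefow → sishefowim) add -im.
So fugumog → fugumogim.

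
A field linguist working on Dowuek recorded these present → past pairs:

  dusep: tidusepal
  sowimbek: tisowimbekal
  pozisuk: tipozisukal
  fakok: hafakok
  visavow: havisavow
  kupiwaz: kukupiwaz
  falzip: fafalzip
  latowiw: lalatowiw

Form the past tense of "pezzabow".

hapezzabow

sowimbek and fakok both end in -k yet inflect differently (tisowimbekal, hafakok), so the final letter is not what conditions the rule; the last vowel is.
"pezzabow" has last vowel 'o'. The stems whose last vowel is 'o' (fakok → hafakok, visavow → havisavow) add the prefix ha-.
So pezzabow → hapezzabow.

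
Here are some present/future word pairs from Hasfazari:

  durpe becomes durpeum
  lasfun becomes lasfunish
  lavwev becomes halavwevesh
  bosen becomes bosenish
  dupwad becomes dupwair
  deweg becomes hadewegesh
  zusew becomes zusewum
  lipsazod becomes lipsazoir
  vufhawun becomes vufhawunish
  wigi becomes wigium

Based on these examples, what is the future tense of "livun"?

livunish

bosen and deweg both have last vowel 'e' yet inflect differently (bosenish, hadewegesh), so the last vowel is not what conditions the rule; the final letter is.
"livun" ends in -n. The stems ending in -n (bosen → bosenish, vufhawun → vufhawunish, lasfun → lasfunish) add -ish.
The other patterns: stems ending in -g or -v add ha- … -esh around the stem; stems ending in -d drop the final letter and add -ir; stems ending in -e, -i or -w add -um.
So livun → livunish.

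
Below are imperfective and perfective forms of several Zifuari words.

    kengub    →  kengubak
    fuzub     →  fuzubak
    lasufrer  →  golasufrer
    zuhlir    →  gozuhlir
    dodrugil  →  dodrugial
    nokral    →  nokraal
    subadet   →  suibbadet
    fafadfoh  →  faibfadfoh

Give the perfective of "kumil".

kumial

"kumil" ends in -l. The stems ending in -l (dodrugil → dodrugial, nokral → nokraal) drop the final letter and add -al.
The other patterns: stems ending in -b add -ak; stems ending in -r add the prefix go-; stems ending in -h or -t insert -ib- after the first vowel.
So kumil → kumial.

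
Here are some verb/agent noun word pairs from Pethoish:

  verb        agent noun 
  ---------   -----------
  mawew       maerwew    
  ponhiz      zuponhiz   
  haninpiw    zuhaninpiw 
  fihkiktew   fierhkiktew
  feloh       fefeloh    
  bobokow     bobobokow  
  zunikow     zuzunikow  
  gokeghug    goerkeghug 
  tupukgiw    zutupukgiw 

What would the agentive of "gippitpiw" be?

"gippitpiw" has last vowel 'i'. The stems whose last vowel is 'i' (ponhiz → zuponhiz, tupukgiw → zutupukgiw, haninpiw → zuhaninpiw) add the prefix zu-.
So gippitpiw → zugippitpiw.

zugippitpiw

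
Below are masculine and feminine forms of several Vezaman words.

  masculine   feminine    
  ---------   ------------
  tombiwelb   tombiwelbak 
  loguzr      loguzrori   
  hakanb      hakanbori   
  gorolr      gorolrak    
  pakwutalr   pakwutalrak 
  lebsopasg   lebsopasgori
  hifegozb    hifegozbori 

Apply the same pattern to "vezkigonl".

gorolr and loguzr both end in -r yet inflect differently (gorolrak, loguzrori), so the final letter is not what conditions the rule; the second-to-last letter is.
"vezkigonl" has second-to-last letter 'n'. The one such stem in the data (hakanb → hakanbori) adds -ori, so the same rule applies.
The other pattern: stems whose second-to-last letter is 'l' add -ak.
So vezkigonl → vezkigonlori.

vezkigonlori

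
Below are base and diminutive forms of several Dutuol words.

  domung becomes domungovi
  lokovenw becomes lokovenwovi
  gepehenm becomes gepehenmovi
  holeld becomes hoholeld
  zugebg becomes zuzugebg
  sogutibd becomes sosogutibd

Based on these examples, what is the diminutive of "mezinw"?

mezinwovi

domung and zugebg both end in -g yet inflect differently (domungovi, zuzugebg), so the final letter is not what conditions the rule; the second-to-last letter is.
"mezinw" has second-to-last letter 'n'. The stems whose second-to-last letter is 'n' (domung → domungovi, lokovenw → lokovenwovi, gepehenm → gepehenmovi) add -ovi.
So mezinw → mezinwovi.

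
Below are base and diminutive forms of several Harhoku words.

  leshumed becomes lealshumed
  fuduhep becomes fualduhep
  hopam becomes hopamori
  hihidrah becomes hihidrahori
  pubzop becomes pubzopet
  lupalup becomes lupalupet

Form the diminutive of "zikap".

fuduhep and pubzop both end in -p yet inflect differently (fualduhep, pubzopet), so the final letter is not what conditions the rule; the last vowel is.
"zikap" has last vowel 'a'. The stems whose last vowel is 'a' (hopam → hopamori, hihidrah → hihidrahori) add -ori.
The other patterns: stems whose last vowel is 'e' insert -al- after the first vowel; stems whose last vowel is 'o' or 'u' add -et.
So zikap → zikapori.

zikapori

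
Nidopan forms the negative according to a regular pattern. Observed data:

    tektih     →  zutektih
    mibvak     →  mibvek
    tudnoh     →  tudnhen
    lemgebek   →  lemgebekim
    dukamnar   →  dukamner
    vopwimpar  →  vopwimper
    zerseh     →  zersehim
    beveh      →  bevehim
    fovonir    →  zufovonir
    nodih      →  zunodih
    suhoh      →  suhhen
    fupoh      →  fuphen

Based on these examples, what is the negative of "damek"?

damekim

"damek" has last vowel 'e'. The stems whose last vowel is 'e' (zerseh → zersehim, beveh → bevehim, lemgebek → lemgebekim) add -im.
So damek → damekim.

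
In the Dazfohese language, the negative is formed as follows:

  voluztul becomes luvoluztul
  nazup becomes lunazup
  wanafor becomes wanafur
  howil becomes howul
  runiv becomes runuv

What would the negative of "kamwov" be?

kamwuv

"kamwov" has last vowel 'o'. The one such stem in the data (wanafor → wanafur) changes the last vowel to 'u' (as do howil, runiv), so the same rule applies.
So kamwov → kamwuv.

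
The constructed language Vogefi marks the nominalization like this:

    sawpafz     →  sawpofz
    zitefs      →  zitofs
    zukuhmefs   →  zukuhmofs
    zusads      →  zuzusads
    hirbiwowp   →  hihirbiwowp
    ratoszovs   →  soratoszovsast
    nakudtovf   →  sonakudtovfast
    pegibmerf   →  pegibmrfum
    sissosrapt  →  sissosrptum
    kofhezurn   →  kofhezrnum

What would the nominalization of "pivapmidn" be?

pipivapmidn

zitefs and zusads both end in -s yet inflect differently (zitofs, zuzusads), so the final letter is not what conditions the rule; the second-to-last letter is.
"pivapmidn" has second-to-last letter 'd'. The one such stem in the data (zusads → zuzusads) repeats the first consonant+vowel as a prefix (as does hirbiwowp), so the same rule applies.
The other patterns: stems whose second-to-last letter is 'f' change the last vowel to 'o'; stems whose second-to-last letter is 'v' add so- … -ast around the stem; stems whose second-to-last letter is 'p' or 'r' delete the last vowel and add -um.
So pivapmidn → pipivapmidn.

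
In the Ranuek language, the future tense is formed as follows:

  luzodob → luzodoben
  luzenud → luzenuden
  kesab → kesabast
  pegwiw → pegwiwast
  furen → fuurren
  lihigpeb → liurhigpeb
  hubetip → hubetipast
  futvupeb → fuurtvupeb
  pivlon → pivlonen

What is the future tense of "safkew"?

saurfkew

futvupeb and kesab both end in -b yet inflect differently (fuurtvupeb, kesabast), so the final letter is not what conditions the rule; the last vowel is.
"safkew" has last vowel 'e'. The stems whose last vowel is 'e' (futvupeb → fuurtvupeb, furen → fuurren, lihigpeb → liurhigpeb) insert -ur- after the first vowel.
So safkew → saurfkew.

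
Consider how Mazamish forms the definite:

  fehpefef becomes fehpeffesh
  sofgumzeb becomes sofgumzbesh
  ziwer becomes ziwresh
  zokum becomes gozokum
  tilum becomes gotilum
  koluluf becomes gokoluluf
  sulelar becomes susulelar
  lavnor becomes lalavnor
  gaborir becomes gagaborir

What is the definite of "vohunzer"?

vohunzresh

fehpefef and koluluf both end in -f yet inflect differently (fehpeffesh, gokoluluf), so the final letter is not what conditions the rule; the last vowel is.
"vohunzer" has last vowel 'e'. The stems whose last vowel is 'e' (fehpefef → fehpeffesh, sofgumzeb → sofgumzbesh, ziwer → ziwresh) delete the last vowel and add -esh.
The other patterns: stems whose last vowel is 'u' add the prefix go-; stems whose last vowel is 'a', 'i' or 'o' repeat the first consonant+vowel as a prefix.
So vohunzer → vohunzresh.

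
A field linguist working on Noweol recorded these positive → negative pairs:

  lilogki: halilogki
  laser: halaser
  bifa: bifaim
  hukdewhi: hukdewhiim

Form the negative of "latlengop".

halatlengop

"latlengop" begins with l-. The stems beginning with l- (laser → halaser, lilogki → halilogki) add the prefix ha-.
So latlengop → halatlengop.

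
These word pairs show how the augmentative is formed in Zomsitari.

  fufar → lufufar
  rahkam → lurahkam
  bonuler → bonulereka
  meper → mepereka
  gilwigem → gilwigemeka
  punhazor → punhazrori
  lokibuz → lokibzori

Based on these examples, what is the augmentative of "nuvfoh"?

fufar and bonuler both end in -r yet inflect differently (lufufar, bonulereka), so the final letter is not what conditions the rule; the last vowel is.
"nuvfoh" has last vowel 'o'. The one such stem in the data (punhazor → punhazrori) deletes the last vowel and adds -ori (as does lokibuz), so the same rule applies.
The other patterns: stems whose last vowel is 'a' add the prefix lu-; stems whose last vowel is 'e' add -eka.
So nuvfoh → nuvfhori.

nuvfhori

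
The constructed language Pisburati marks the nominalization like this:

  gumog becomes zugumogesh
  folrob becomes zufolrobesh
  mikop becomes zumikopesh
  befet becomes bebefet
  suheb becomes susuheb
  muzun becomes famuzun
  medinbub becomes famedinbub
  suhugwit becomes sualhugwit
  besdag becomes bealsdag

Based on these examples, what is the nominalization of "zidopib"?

zialdopib

folrob and suheb both end in -b yet inflect differently (zufolrobesh, susuheb), so the final letter is not what conditions the rule; the last vowel is.
"zidopib" has last vowel 'i'. The one such stem in the data (suhugwit → sualhugwit) inserts -al- after the first vowel (as does besdag), so the same rule applies.
So zidopib → zialdopib.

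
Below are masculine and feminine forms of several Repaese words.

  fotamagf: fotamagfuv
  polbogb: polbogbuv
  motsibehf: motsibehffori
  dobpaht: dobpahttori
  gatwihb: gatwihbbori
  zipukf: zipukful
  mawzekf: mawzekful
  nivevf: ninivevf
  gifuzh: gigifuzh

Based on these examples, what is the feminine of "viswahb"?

viswahbbori

fotamagf and motsibehf both end in -f yet inflect differently (fotamagfuv, motsibehffori), so the final letter is not what conditions the rule; the second-to-last letter is.
"viswahb" has second-to-last letter 'h'. The stems whose second-to-last letter is 'h' (motsibehf → motsibehffori, dobpaht → dobpahttori, gatwihb → gatwihbbori) double the final consonant and add -ori.
The other patterns: stems whose second-to-last letter is 'g' add -uv; stems whose second-to-last letter is 'k' add -ul; stems whose second-to-last letter is 'v' or 'z' repeat the first consonant+vowel as a prefix.
So viswahb → viswahbbori.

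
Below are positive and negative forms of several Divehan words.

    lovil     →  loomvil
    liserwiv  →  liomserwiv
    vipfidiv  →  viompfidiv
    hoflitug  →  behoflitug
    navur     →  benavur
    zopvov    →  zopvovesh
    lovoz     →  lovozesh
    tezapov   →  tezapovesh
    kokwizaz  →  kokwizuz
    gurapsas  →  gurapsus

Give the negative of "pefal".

peful

"pefal" has last vowel 'a'. The stems whose last vowel is 'a' (kokwizaz → kokwizuz, gurapsas → gurapsus) change the last vowel to 'u'.
The other patterns: stems whose last vowel is 'i' insert -om- after the first vowel; stems whose last vowel is 'u' add the prefix be-; stems whose last vowel is 'o' add -esh.
So pefal → peful.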